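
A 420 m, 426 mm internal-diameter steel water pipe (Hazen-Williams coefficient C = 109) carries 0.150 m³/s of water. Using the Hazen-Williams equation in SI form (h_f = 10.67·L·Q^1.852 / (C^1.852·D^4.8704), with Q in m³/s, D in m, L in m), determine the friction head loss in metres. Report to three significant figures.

h_f = 10.67·420·0.150^1.852 / (109^1.852·0.426^4.8704) = 1.436 m

h_f ≈ 1.44 m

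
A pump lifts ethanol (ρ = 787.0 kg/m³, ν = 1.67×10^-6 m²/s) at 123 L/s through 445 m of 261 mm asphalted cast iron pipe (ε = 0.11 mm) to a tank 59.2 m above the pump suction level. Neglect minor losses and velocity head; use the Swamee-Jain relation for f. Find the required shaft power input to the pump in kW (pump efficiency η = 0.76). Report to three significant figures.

P_shaft ≈ 84.1 kW

V = 4Q/(πD²) = 2.299 m/s; Re = 3.59×10^5; ε/D = 4.21×10^-4; f = 0.01763
h_f = f(L/D)V²/2g = 8.095 m
Total head H = z + h_f = 59.2 + 8.095 = 67.30 m
P_hyd = ρgQH = 787.0·9.81·0.123·67.30 = 63.90 kW
P_shaft = P_hyd/η = 63.90/0.76 = 84.09 kW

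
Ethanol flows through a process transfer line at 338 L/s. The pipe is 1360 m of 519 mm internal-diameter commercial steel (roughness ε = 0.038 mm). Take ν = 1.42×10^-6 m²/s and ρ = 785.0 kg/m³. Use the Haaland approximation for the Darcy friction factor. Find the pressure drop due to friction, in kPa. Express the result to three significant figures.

Δp ≈ 35.9 kPa

V = 4Q/(πD²) = 4·0.338/(π·0.519²) = 1.598 m/s
Re = VD/ν = 1.598·0.519/1.42×10^-6 = 5.84×10^5 → turbulent
ε/D = 0.038/519 = 7.32×10^-5
Haaland: f = 0.01369
h_f = f(L/D)V²/(2g) = 0.01369·(1360/0.519)·1.598²/(2·9.81) = 4.666 m
Δp = ρg·h_f = 785.0·9.81·4.666 = 35.93 kPa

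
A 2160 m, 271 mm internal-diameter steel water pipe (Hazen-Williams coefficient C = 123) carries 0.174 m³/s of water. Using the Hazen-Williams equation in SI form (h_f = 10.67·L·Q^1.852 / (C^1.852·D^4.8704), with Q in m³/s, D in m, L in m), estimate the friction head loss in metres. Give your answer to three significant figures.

h_f = 10.67·2160·0.174^1.852 / (123^1.852·0.271^4.8704) = 70.35 m

h_f ≈ 70.4 m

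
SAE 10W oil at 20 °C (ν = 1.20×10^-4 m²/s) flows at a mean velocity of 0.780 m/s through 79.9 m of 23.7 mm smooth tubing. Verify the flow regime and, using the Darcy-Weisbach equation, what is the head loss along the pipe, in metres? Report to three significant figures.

Re = VD/ν = 0.780·0.02370/1.20×10^-4 = 154 → laminar (Re < 2300)
f = 64/Re = 0.4154
h_f = f(L/D)V²/(2g) = 0.4154·(79.9/0.02370)·0.780²/(2·9.81) = 43.43 m

h_f ≈ 43.4 m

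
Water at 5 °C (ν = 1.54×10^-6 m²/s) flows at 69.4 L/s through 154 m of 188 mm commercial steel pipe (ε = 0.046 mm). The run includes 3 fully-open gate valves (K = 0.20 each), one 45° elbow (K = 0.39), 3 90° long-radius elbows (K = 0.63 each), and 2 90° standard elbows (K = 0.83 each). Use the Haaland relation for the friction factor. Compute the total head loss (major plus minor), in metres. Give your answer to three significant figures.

H_L ≈ 5.72 m

V = 4Q/(πD²) = 2.500 m/s; V²/2g = 0.3186 m
Re = 3.05×10^5, ε/D = 2.45×10^-4 → f = 0.01637 (Haaland)
Major: h_f = f(L/D)·V²/2g = 0.01637·819.1·0.3186 = 4.273 m
Minor: ΣK = 4.54; h_m = ΣK·V²/2g = 1.446 m
Total H_L = 4.273 + 1.446 = 5.719 m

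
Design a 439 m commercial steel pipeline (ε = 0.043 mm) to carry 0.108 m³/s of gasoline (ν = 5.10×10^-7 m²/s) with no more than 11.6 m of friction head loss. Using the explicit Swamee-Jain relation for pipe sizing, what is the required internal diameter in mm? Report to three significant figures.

D ≈ 224 mm

Swamee-Jain (Type III): D = 0.66·[ε^1.25·(LQ²/(gh_f))^4.75 + ν·Q^9.4·(L/(gh_f))^5.2]^0.04
LQ²/(gh_f) = 0.04500; L/(gh_f) = 3.858
Term 1 = ε^1.25·(…)^4.75 = 1.39×10^-12; Term 2 = ν·Q^9.4·(…)^5.2 = 4.68×10^-13
D = 0.66·(1.39×10^-12 + 4.68×10^-13)^0.04 = 0.2241 m = 224 mm
Check: V = 2.74 m/s, Re = 1.20×10^6, f = 0.01453, h_f = 10.9 m ≈ 11.6 m ✓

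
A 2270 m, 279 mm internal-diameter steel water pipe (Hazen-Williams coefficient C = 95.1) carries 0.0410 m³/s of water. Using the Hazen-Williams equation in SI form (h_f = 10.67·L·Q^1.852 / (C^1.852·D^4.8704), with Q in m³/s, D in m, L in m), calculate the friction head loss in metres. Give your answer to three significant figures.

h_f = 10.67·2270·0.0410^1.852 / (95.1^1.852·0.279^4.8704) = 7.106 m

h_f ≈ 7.11 m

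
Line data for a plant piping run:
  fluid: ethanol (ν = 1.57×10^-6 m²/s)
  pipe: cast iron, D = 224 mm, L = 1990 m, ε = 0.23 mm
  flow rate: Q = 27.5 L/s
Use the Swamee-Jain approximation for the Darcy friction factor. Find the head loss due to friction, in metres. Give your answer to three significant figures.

h_f ≈ 4.95 m

V = 4Q/(πD²) = 4·0.0275/(π·0.224²) = 0.6978 m/s
Re = VD/ν = 0.6978·0.224/1.57×10^-6 = 9.96×10^4 → turbulent
ε/D = 0.23/224 = 0.00103
Swamee-Jain: f = 0.02244
h_f = f(L/D)V²/(2g) = 0.02244·(1990/0.224)·0.6978²/(2·9.81) = 4.949 m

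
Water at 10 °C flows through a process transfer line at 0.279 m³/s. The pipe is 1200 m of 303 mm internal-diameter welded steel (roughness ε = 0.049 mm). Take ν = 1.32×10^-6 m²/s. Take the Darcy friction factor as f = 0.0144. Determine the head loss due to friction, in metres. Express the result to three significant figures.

h_f ≈ 43.5 m

V = 4Q/(πD²) = 4·0.279/(π·0.303²) = 3.869 m/s
h_f = f(L/D)V²/(2g) = 0.01440·(1200/0.303)·3.869²/(2·9.81) = 43.52 m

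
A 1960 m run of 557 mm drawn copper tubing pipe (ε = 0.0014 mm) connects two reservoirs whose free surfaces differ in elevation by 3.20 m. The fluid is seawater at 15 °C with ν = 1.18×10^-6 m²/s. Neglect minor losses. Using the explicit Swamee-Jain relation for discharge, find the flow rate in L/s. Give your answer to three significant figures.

Q ≈ 286 L/s

Swamee-Jain (Type II): Q = -0.965·√(gD⁵h_f/L)·ln[ε/(3.7D) + √(3.17ν²L/(gD³h_f))]
√(gD⁵h_f/L) = √(9.81·0.557⁵·3.20/1960) = 0.02930
ε/(3.7D) = 6.79×10^-7; √(3.17ν²L/(gD³h_f)) = 3.99×10^-5
Q = -0.965·0.02930·ln(4.061×10^-5) = 0.2859 m³/s
Check: V = 1.17 m/s, Re = 5.54×10^5, f = 0.01290, h_f = 3.19 m ≈ 3.20 m ✓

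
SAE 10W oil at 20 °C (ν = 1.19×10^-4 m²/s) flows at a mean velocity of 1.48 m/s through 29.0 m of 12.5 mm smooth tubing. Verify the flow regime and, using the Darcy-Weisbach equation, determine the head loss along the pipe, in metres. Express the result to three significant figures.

h_f ≈ 107 m

Re = VD/ν = 1.48·0.01250/1.19×10^-4 = 155 → laminar (Re < 2300)
f = 64/Re = 0.4117
h_f = f(L/D)V²/(2g) = 0.4117·(29.0/0.01250)·1.48²/(2·9.81) = 106.6 m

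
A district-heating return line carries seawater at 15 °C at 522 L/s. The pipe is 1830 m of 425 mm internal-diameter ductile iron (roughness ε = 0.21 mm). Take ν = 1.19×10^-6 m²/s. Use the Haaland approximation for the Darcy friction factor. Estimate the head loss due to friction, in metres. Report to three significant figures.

V = 4Q/(πD²) = 4·0.522/(π·0.425²) = 3.680 m/s
Re = VD/ν = 3.680·0.425/1.19×10^-6 = 1.31×10^6 → turbulent
ε/D = 0.21/425 = 4.94×10^-4
Haaland: f = 0.01703
h_f = f(L/D)V²/(2g) = 0.01703·(1830/0.425)·3.680²/(2·9.81) = 50.60 m

h_f ≈ 50.6 m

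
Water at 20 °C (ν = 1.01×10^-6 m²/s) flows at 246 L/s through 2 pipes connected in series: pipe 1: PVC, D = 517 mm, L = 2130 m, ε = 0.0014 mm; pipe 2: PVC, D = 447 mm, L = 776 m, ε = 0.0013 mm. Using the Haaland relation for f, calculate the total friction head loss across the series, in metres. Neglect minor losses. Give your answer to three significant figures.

Pipe 1: V = 1.172 m/s, Re = 6.00×10^5, ε/D = 2.71×10^-6, f = 0.01268, h_1 = f(L/D)V²/2g = 3.657 m
Pipe 2: V = 1.568 m/s, Re = 6.94×10^5, ε/D = 2.91×10^-6, f = 0.01237, h_2 = f(L/D)V²/2g = 2.690 m
Series → Q common, losses add: H = Σh = 6.346 m

H ≈ 6.35 m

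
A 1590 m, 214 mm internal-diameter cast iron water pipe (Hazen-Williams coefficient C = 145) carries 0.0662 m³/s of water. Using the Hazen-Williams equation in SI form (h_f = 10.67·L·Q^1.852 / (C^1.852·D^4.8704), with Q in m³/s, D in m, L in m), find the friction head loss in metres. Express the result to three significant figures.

h_f = 10.67·1590·0.0662^1.852 / (145^1.852·0.214^4.8704) = 20.14 m

h_f ≈ 20.1 m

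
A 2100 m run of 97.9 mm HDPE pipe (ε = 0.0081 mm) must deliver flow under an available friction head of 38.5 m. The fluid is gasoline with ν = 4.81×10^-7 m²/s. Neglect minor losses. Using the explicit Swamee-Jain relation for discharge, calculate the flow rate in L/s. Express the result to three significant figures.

Q ≈ 11.5 L/s

Swamee-Jain (Type II): Q = -0.965·√(gD⁵h_f/L)·ln[ε/(3.7D) + √(3.17ν²L/(gD³h_f))]
√(gD⁵h_f/L) = √(9.81·0.0979⁵·38.5/2100) = 0.001272
ε/(3.7D) = 2.24×10^-5; √(3.17ν²L/(gD³h_f)) = 6.59×10^-5
Q = -0.965·0.001272·ln(8.829×10^-5) = 0.01146 m³/s
Check: V = 1.52 m/s, Re = 3.10×10^5, f = 0.01520, h_f = 38.5 m ≈ 38.5 m ✓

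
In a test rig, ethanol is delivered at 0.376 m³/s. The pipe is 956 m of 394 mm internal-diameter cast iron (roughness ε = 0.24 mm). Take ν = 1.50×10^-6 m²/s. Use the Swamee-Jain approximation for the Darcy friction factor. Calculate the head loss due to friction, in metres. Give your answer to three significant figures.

h_f ≈ 21.3 m

V = 4Q/(πD²) = 4·0.376/(π·0.394²) = 3.084 m/s
Re = VD/ν = 3.084·0.394/1.50×10^-6 = 8.10×10^5 → turbulent
ε/D = 0.24/394 = 6.09×10^-4
Swamee-Jain: f = 0.01810
h_f = f(L/D)V²/(2g) = 0.01810·(956/0.394)·3.084²/(2·9.81) = 21.29 m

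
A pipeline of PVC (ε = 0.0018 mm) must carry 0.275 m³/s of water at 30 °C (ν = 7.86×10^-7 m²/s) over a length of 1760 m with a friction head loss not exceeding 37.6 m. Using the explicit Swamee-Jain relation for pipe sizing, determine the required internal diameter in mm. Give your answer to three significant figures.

D ≈ 321 mm

Swamee-Jain (Type III): D = 0.66·[ε^1.25·(LQ²/(gh_f))^4.75 + ν·Q^9.4·(L/(gh_f))^5.2]^0.04
LQ²/(gh_f) = 0.3608; L/(gh_f) = 4.772
Term 1 = ε^1.25·(…)^4.75 = 5.20×10^-10; Term 2 = ν·Q^9.4·(…)^5.2 = 1.43×10^-8
D = 0.66·(5.20×10^-10 + 1.43×10^-8)^0.04 = 0.3209 m = 321 mm
Check: V = 3.40 m/s, Re = 1.39×10^6, f = 0.01116, h_f = 36.1 m ≈ 37.6 m ✓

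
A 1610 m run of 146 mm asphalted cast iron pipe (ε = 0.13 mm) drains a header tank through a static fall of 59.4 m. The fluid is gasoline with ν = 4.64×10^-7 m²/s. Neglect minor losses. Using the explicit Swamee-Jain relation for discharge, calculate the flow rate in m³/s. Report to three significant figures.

Q ≈ 0.0389 m³/s

Swamee-Jain (Type II): Q = -0.965·√(gD⁵h_f/L)·ln[ε/(3.7D) + √(3.17ν²L/(gD³h_f))]
√(gD⁵h_f/L) = √(9.81·0.146⁵·59.4/1610) = 0.004900
ε/(3.7D) = 2.41×10^-4; √(3.17ν²L/(gD³h_f)) = 2.46×10^-5
Q = -0.965·0.004900·ln(2.653×10^-4) = 0.03894 m³/s
Check: V = 2.33 m/s, Re = 7.32×10^5, f = 0.01965, h_f = 59.7 m ≈ 59.4 m ✓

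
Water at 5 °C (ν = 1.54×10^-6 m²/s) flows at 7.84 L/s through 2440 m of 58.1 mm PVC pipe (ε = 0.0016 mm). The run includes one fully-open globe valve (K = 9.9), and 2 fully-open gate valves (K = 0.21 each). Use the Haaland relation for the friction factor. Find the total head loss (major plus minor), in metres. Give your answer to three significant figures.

V = 4Q/(πD²) = 2.957 m/s; V²/2g = 0.4457 m
Re = 1.12×10^5, ε/D = 2.75×10^-5 → f = 0.01754 (Haaland)
Major: h_f = f(L/D)·V²/2g = 0.01754·41997·0.4457 = 328.3 m
Minor: ΣK = 10.3; h_m = ΣK·V²/2g = 4.600 m
Total H_L = 328.3 + 4.600 = 332.9 m

H_L ≈ 333 m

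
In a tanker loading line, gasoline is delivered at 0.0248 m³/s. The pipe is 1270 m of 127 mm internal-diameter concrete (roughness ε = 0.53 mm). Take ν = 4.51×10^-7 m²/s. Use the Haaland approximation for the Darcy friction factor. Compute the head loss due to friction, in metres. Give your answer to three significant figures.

h_f ≈ 56.7 m

V = 4Q/(πD²) = 4·0.0248/(π·0.127²) = 1.958 m/s
Re = VD/ν = 1.958·0.127/4.51×10^-7 = 5.51×10^5 → turbulent
ε/D = 0.53/127 = 0.00417
Haaland: f = 0.02901
h_f = f(L/D)V²/(2g) = 0.02901·(1270/0.127)·1.958²/(2·9.81) = 56.67 m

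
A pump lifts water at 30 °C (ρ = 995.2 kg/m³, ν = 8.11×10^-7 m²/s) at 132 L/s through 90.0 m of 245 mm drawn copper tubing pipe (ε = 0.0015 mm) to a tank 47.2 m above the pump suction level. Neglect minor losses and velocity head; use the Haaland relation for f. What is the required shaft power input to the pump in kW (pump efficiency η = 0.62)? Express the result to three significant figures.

P_shaft ≈ 102 kW

V = 4Q/(πD²) = 2.800 m/s; Re = 8.46×10^5; ε/D = 6.12×10^-6; f = 0.01201
h_f = f(L/D)V²/2g = 1.763 m
Total head H = z + h_f = 47.2 + 1.763 = 48.96 m
P_hyd = ρgQH = 995.2·9.81·0.132·48.96 = 63.10 kW
P_shaft = P_hyd/η = 63.10/0.62 = 101.8 kW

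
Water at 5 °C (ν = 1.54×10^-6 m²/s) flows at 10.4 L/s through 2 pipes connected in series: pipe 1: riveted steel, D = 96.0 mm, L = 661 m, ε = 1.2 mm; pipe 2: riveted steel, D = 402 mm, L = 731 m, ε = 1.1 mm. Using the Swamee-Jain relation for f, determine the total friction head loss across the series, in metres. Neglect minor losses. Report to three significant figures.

Pipe 1: V = 1.437 m/s, Re = 8.96×10^4, ε/D = 0.0125, f = 0.04178, h_1 = f(L/D)V²/2g = 30.27 m
Pipe 2: V = 0.08194 m/s, Re = 2.14×10^4, ε/D = 0.00274, f = 0.03114, h_2 = f(L/D)V²/2g = 0.01937 m
Series → Q common, losses add: H = Σh = 30.29 m

H ≈ 30.3 m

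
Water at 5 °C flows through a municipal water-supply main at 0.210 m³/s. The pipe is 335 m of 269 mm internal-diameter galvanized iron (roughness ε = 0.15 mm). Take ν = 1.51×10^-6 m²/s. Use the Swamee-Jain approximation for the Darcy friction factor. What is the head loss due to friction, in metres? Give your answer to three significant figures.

V = 4Q/(πD²) = 4·0.210/(π·0.269²) = 3.695 m/s
Re = VD/ν = 3.695·0.269/1.51×10^-6 = 6.58×10^5 → turbulent
ε/D = 0.15/269 = 5.58×10^-4
Swamee-Jain: f = 0.01792
h_f = f(L/D)V²/(2g) = 0.01792·(335/0.269)·3.695²/(2·9.81) = 15.53 m

h_f ≈ 15.5 m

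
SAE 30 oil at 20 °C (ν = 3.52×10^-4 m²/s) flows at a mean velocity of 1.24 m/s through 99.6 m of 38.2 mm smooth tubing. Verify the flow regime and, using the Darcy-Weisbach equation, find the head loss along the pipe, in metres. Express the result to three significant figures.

h_f ≈ 97.2 m

Re = VD/ν = 1.24·0.03820/3.52×10^-4 = 135 → laminar (Re < 2300)
f = 64/Re = 0.4756
h_f = f(L/D)V²/(2g) = 0.4756·(99.6/0.03820)·1.24²/(2·9.81) = 97.18 m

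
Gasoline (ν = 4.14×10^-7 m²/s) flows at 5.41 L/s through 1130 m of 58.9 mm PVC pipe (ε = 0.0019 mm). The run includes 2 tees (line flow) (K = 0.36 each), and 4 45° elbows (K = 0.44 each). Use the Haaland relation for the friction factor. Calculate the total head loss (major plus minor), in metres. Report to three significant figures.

V = 4Q/(πD²) = 1.986 m/s; V²/2g = 0.2009 m
Re = 2.82×10^5, ε/D = 3.23×10^-5 → f = 0.01477 (Haaland)
Major: h_f = f(L/D)·V²/2g = 0.01477·19185·0.2009 = 56.94 m
Minor: ΣK = 2.48; h_m = ΣK·V²/2g = 0.4983 m
Total H_L = 56.94 + 0.4983 = 57.44 m

H_L ≈ 57.4 m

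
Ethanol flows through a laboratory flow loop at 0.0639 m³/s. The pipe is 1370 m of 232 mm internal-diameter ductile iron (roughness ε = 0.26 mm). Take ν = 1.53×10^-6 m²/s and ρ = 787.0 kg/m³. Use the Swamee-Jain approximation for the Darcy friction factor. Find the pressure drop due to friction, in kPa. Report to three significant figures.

Δp ≈ 114 kPa

V = 4Q/(πD²) = 4·0.0639/(π·0.232²) = 1.512 m/s
Re = VD/ν = 1.512·0.232/1.53×10^-6 = 2.29×10^5 → turbulent
ε/D = 0.26/232 = 0.00112
Swamee-Jain: f = 0.02150
h_f = f(L/D)V²/(2g) = 0.02150·(1370/0.232)·1.512²/(2·9.81) = 14.78 m
Δp = ρg·h_f = 787.0·9.81·14.78 = 114.1 kPa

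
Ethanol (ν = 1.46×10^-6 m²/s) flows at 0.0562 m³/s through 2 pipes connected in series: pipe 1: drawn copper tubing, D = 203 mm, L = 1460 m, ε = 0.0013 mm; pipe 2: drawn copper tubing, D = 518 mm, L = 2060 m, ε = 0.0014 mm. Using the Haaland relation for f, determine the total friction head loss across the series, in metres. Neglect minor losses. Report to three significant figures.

Pipe 1: V = 1.736 m/s, Re = 2.41×10^5, ε/D = 6.40×10^-6, f = 0.01499, h_1 = f(L/D)V²/2g = 16.57 m
Pipe 2: V = 0.2667 m/s, Re = 9.46×10^4, ε/D = 2.70×10^-6, f = 0.01804, h_2 = f(L/D)V²/2g = 0.2601 m
Series → Q common, losses add: H = Σh = 16.83 m

H ≈ 16.8 m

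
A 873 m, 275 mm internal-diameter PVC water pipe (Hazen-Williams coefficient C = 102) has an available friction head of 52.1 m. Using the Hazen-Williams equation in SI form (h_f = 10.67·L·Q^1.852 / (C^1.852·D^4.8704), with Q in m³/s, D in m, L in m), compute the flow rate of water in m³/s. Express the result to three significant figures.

Q ≈ 0.208 m³/s

Rearranging: Q = [h_f·C^1.852·D^4.8704 / (10.67·L)]^(1/1.852)
Q = [52.1·102^1.852·0.275^4.8704 / (10.67·873)]^0.540 = 0.2080 m³/s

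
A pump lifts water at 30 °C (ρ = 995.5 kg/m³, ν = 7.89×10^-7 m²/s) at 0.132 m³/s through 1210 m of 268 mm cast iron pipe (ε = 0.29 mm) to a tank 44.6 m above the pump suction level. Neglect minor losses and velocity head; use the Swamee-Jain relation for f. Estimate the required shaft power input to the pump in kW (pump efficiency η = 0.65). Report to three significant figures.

V = 4Q/(πD²) = 2.340 m/s; Re = 7.95×10^5; ε/D = 0.00108; f = 0.02048
h_f = f(L/D)V²/2g = 25.80 m
Total head H = z + h_f = 44.6 + 25.80 = 70.40 m
P_hyd = ρgQH = 995.5·9.81·0.132·70.40 = 90.75 kW
P_shaft = P_hyd/η = 90.75/0.65 = 139.6 kW

P_shaft ≈ 140 kW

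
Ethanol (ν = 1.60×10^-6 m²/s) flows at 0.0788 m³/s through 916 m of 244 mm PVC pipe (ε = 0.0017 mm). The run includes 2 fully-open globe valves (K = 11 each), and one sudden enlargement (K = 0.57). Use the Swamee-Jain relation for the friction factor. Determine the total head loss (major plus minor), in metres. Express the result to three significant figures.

H_L ≈ 11.4 m

V = 4Q/(πD²) = 1.685 m/s; V²/2g = 0.1447 m
Re = 2.57×10^5, ε/D = 6.97×10^-6 → f = 0.01487 (Swamee-Jain)
Major: h_f = f(L/D)·V²/2g = 0.01487·3754·0.1447 = 8.083 m
Minor: ΣK = 22.6; h_m = ΣK·V²/2g = 3.267 m
Total H_L = 8.083 + 3.267 = 11.35 m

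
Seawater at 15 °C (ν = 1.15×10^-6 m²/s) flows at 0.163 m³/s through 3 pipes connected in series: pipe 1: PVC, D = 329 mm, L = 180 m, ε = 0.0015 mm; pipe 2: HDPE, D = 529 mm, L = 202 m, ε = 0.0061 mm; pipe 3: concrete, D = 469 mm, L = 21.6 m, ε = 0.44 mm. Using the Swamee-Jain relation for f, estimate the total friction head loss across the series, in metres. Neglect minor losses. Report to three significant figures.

Pipe 1: V = 1.917 m/s, Re = 5.49×10^5, ε/D = 4.56×10^-6, f = 0.01295, h_1 = f(L/D)V²/2g = 1.328 m
Pipe 2: V = 0.7416 m/s, Re = 3.41×10^5, ε/D = 1.15×10^-5, f = 0.01418, h_2 = f(L/D)V²/2g = 0.1518 m
Pipe 3: V = 0.9435 m/s, Re = 3.85×10^5, ε/D = 9.38×10^-4, f = 0.02027, h_3 = f(L/D)V²/2g = 0.04235 m
Series → Q common, losses add: H = Σh = 1.522 m

H ≈ 1.52 m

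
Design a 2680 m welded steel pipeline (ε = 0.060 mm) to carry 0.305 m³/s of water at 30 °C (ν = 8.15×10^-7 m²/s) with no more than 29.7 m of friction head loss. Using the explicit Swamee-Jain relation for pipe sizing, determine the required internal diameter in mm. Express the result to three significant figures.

D ≈ 400 mm

Swamee-Jain (Type III): D = 0.66·[ε^1.25·(LQ²/(gh_f))^4.75 + ν·Q^9.4·(L/(gh_f))^5.2]^0.04
LQ²/(gh_f) = 0.8557; L/(gh_f) = 9.198
Term 1 = ε^1.25·(…)^4.75 = 2.52×10^-6; Term 2 = ν·Q^9.4·(…)^5.2 = 1.19×10^-6
D = 0.66·(2.52×10^-6 + 1.19×10^-6)^0.04 = 0.4002 m = 400 mm
Check: V = 2.42 m/s, Re = 1.19×10^6, f = 0.01403, h_f = 28.1 m ≈ 29.7 m ✓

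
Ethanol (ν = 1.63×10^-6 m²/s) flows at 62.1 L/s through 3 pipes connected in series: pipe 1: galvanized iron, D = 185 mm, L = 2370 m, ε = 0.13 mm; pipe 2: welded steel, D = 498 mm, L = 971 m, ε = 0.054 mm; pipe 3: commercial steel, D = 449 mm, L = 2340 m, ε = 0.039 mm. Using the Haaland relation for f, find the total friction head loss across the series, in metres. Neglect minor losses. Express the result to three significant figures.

H ≈ 68.2 m

Pipe 1: V = 2.310 m/s, Re = 2.62×10^5, ε/D = 7.03×10^-4, f = 0.01930, h_1 = f(L/D)V²/2g = 67.27 m
Pipe 2: V = 0.3188 m/s, Re = 9.74×10^4, ε/D = 1.08×10^-4, f = 0.01839, h_2 = f(L/D)V²/2g = 0.1858 m
Pipe 3: V = 0.3922 m/s, Re = 1.08×10^5, ε/D = 8.69×10^-5, f = 0.01794, h_3 = f(L/D)V²/2g = 0.7330 m
Series → Q common, losses add: H = Σh = 68.19 m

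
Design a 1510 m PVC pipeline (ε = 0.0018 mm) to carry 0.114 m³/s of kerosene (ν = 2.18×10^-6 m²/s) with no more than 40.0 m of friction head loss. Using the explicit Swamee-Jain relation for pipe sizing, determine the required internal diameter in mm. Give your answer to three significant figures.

D ≈ 229 mm

Swamee-Jain (Type III): D = 0.66·[ε^1.25·(LQ²/(gh_f))^4.75 + ν·Q^9.4·(L/(gh_f))^5.2]^0.04
LQ²/(gh_f) = 0.05001; L/(gh_f) = 3.848
Term 1 = ε^1.25·(…)^4.75 = 4.36×10^-14; Term 2 = ν·Q^9.4·(…)^5.2 = 3.29×10^-12
D = 0.66·(4.36×10^-14 + 3.29×10^-12)^0.04 = 0.2293 m = 229 mm
Check: V = 2.76 m/s, Re = 2.90×10^5, f = 0.01455, h_f = 37.2 m ≈ 40.0 m ✓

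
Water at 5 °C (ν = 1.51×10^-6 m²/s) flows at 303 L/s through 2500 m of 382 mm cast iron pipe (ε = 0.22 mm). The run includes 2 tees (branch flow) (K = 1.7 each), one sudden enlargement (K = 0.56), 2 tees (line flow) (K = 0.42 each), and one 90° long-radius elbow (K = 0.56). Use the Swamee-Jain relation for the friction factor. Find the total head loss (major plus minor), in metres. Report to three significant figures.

V = 4Q/(πD²) = 2.644 m/s; V²/2g = 0.3562 m
Re = 6.69×10^5, ε/D = 5.76×10^-4 → f = 0.01802 (Swamee-Jain)
Major: h_f = f(L/D)·V²/2g = 0.01802·6545·0.3562 = 42.01 m
Minor: ΣK = 5.36; h_m = ΣK·V²/2g = 1.909 m
Total H_L = 42.01 + 1.909 = 43.92 m

H_L ≈ 43.9 m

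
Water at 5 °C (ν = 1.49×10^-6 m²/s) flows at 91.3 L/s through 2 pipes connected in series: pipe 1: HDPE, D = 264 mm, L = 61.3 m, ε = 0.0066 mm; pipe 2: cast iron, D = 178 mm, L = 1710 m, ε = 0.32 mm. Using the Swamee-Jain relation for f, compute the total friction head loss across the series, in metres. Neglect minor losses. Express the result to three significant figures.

H ≈ 154 m

Pipe 1: V = 1.668 m/s, Re = 2.96×10^5, ε/D = 2.50×10^-5, f = 0.01470, h_1 = f(L/D)V²/2g = 0.4840 m
Pipe 2: V = 3.669 m/s, Re = 4.38×10^5, ε/D = 0.00180, f = 0.02334, h_2 = f(L/D)V²/2g = 153.9 m
Series → Q common, losses add: H = Σh = 154.3 m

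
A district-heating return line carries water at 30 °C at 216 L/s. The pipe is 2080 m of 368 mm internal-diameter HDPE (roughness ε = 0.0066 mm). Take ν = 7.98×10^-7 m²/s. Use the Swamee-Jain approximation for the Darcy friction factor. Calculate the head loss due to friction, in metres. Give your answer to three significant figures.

V = 4Q/(πD²) = 4·0.216/(π·0.368²) = 2.031 m/s
Re = VD/ν = 2.031·0.368/7.98×10^-7 = 9.37×10^5 → turbulent
ε/D = 0.0066/368 = 1.79×10^-5
Swamee-Jain: f = 0.01215
h_f = f(L/D)V²/(2g) = 0.01215·(2080/0.368)·2.031²/(2·9.81) = 14.43 m

h_f ≈ 14.4 m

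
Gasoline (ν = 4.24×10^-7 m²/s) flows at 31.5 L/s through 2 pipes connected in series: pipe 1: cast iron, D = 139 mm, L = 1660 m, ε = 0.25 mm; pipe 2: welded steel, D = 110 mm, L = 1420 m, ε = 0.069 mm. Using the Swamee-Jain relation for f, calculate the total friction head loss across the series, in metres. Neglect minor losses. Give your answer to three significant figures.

Pipe 1: V = 2.076 m/s, Re = 6.81×10^5, ε/D = 0.00180, f = 0.02316, h_1 = f(L/D)V²/2g = 60.75 m
Pipe 2: V = 3.315 m/s, Re = 8.60×10^5, ε/D = 6.27×10^-4, f = 0.01818, h_2 = f(L/D)V²/2g = 131.4 m
Series → Q common, losses add: H = Σh = 192.2 m

H ≈ 192 m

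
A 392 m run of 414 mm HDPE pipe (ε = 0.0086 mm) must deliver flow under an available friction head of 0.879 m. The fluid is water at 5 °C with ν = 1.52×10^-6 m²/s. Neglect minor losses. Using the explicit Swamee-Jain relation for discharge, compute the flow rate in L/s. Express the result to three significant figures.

Swamee-Jain (Type II): Q = -0.965·√(gD⁵h_f/L)·ln[ε/(3.7D) + √(3.17ν²L/(gD³h_f))]
√(gD⁵h_f/L) = √(9.81·0.414⁵·0.879/392) = 0.01636
ε/(3.7D) = 5.61×10^-6; √(3.17ν²L/(gD³h_f)) = 6.85×10^-5
Q = -0.965·0.01636·ln(7.411×10^-5) = 0.1501 m³/s
Check: V = 1.12 m/s, Re = 3.04×10^5, f = 0.01458, h_f = 0.875 m ≈ 0.879 m ✓

Q ≈ 150 L/s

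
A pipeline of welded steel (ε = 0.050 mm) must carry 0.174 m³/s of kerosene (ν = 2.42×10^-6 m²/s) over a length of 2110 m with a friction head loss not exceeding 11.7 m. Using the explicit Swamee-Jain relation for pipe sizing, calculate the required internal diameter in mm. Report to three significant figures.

D ≈ 379 mm

Swamee-Jain (Type III): D = 0.66·[ε^1.25·(LQ²/(gh_f))^4.75 + ν·Q^9.4·(L/(gh_f))^5.2]^0.04
LQ²/(gh_f) = 0.5566; L/(gh_f) = 18.38
Term 1 = ε^1.25·(…)^4.75 = 2.60×10^-7; Term 2 = ν·Q^9.4·(…)^5.2 = 6.61×10^-7
D = 0.66·(2.60×10^-7 + 6.61×10^-7)^0.04 = 0.3785 m = 379 mm
Check: V = 1.55 m/s, Re = 2.42×10^5, f = 0.01619, h_f = 11.0 m ≈ 11.7 m ✓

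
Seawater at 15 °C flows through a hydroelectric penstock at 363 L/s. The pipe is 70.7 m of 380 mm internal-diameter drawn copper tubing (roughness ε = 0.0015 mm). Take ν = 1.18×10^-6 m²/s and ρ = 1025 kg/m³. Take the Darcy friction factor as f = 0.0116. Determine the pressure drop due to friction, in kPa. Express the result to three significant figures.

V = 4Q/(πD²) = 4·0.363/(π·0.380²) = 3.201 m/s
h_f = f(L/D)V²/(2g) = 0.01160·(70.7/0.380)·3.201²/(2·9.81) = 1.127 m
Δp = ρg·h_f = 1025·9.81·1.127 = 11.33 kPa

Δp ≈ 11.3 kPa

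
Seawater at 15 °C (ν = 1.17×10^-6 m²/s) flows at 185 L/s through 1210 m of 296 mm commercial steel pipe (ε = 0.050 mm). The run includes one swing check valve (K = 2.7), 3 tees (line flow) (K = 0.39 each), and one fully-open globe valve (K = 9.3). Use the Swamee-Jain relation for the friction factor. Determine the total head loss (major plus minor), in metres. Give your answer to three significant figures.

V = 4Q/(πD²) = 2.688 m/s; V²/2g = 0.3684 m
Re = 6.80×10^5, ε/D = 1.69×10^-4 → f = 0.01481 (Swamee-Jain)
Major: h_f = f(L/D)·V²/2g = 0.01481·4088·0.3684 = 22.31 m
Minor: ΣK = 13.2; h_m = ΣK·V²/2g = 4.852 m
Total H_L = 22.31 + 4.852 = 27.16 m

H_L ≈ 27.2 m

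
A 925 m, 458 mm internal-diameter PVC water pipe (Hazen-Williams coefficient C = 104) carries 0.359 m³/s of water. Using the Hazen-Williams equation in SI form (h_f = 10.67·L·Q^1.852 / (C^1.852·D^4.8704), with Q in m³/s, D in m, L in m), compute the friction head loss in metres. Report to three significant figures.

h_f ≈ 12.2 m

h_f = 10.67·925·0.359^1.852 / (104^1.852·0.458^4.8704) = 12.20 m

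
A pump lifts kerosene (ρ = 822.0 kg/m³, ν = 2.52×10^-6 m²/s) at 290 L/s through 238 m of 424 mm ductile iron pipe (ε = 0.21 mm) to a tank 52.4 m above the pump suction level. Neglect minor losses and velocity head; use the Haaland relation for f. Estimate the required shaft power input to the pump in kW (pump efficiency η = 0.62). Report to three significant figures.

P_shaft ≈ 206 kW

V = 4Q/(πD²) = 2.054 m/s; Re = 3.46×10^5; ε/D = 4.95×10^-4; f = 0.01789
h_f = f(L/D)V²/2g = 2.159 m
Total head H = z + h_f = 52.4 + 2.159 = 54.56 m
P_hyd = ρgQH = 822.0·9.81·0.290·54.56 = 127.6 kW
P_shaft = P_hyd/η = 127.6/0.62 = 205.8 kW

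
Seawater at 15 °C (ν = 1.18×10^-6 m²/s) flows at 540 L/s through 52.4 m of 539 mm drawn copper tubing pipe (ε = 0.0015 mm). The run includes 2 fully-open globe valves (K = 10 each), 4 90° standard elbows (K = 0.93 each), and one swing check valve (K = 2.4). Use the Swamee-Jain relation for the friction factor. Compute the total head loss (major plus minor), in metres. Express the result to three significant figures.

H_L ≈ 7.78 m

V = 4Q/(πD²) = 2.367 m/s; V²/2g = 0.2855 m
Re = 1.08×10^6, ε/D = 2.78×10^-6 → f = 0.01153 (Swamee-Jain)
Major: h_f = f(L/D)·V²/2g = 0.01153·97.22·0.2855 = 0.3200 m
Minor: ΣK = 26.1; h_m = ΣK·V²/2g = 7.456 m
Total H_L = 0.3200 + 7.456 = 7.776 m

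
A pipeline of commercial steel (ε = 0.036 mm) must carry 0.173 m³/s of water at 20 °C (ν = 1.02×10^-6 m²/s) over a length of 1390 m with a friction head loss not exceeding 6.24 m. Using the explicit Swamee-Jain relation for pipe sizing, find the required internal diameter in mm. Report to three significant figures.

Swamee-Jain (Type III): D = 0.66·[ε^1.25·(LQ²/(gh_f))^4.75 + ν·Q^9.4·(L/(gh_f))^5.2]^0.04
LQ²/(gh_f) = 0.6796; L/(gh_f) = 22.71
Term 1 = ε^1.25·(…)^4.75 = 4.45×10^-7; Term 2 = ν·Q^9.4·(…)^5.2 = 7.91×10^-7
D = 0.66·(4.45×10^-7 + 7.91×10^-7)^0.04 = 0.3830 m = 383 mm
Check: V = 1.50 m/s, Re = 5.64×10^5, f = 0.01420, h_f = 5.92 m ≈ 6.24 m ✓

D ≈ 383 mm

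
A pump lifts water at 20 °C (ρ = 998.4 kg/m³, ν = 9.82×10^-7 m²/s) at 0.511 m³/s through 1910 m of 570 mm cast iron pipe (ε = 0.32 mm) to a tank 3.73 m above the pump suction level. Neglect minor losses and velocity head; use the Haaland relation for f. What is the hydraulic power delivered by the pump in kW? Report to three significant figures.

V = 4Q/(πD²) = 2.003 m/s; Re = 1.16×10^6; ε/D = 5.61×10^-4; f = 0.01753
h_f = f(L/D)V²/2g = 12.00 m
Total head H = z + h_f = 3.73 + 12.00 = 15.73 m
P_hyd = ρgQH = 998.4·9.81·0.511·15.73 = 78.74 kW

P_hyd ≈ 78.7 kW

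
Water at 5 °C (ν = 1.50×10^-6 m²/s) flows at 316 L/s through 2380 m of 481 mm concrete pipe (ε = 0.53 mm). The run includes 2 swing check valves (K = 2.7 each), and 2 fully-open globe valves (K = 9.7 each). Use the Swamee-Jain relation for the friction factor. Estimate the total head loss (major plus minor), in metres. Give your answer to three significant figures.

V = 4Q/(πD²) = 1.739 m/s; V²/2g = 0.1541 m
Re = 5.58×10^5, ε/D = 0.00110 → f = 0.02073 (Swamee-Jain)
Major: h_f = f(L/D)·V²/2g = 0.02073·4948·0.1541 = 15.81 m
Minor: ΣK = 24.8; h_m = ΣK·V²/2g = 3.823 m
Total H_L = 15.81 + 3.823 = 19.63 m

H_L ≈ 19.6 m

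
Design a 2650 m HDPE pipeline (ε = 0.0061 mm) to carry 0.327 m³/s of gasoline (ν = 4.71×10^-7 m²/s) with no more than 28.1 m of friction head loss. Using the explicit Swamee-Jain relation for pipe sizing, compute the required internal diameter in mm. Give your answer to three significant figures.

D ≈ 391 mm

Swamee-Jain (Type III): D = 0.66·[ε^1.25·(LQ²/(gh_f))^4.75 + ν·Q^9.4·(L/(gh_f))^5.2]^0.04
LQ²/(gh_f) = 1.028; L/(gh_f) = 9.613
Term 1 = ε^1.25·(…)^4.75 = 3.46×10^-7; Term 2 = ν·Q^9.4·(…)^5.2 = 1.66×10^-6
D = 0.66·(3.46×10^-7 + 1.66×10^-6)^0.04 = 0.3905 m = 391 mm
Check: V = 2.73 m/s, Re = 2.26×10^6, f = 0.01077, h_f = 27.7 m ≈ 28.1 m ✓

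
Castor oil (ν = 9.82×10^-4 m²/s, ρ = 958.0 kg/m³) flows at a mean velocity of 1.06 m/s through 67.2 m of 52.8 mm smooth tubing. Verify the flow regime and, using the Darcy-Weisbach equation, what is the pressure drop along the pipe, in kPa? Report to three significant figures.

Re = VD/ν = 1.06·0.05280/9.82×10^-4 = 57.0 → laminar (Re < 2300)
f = 64/Re = 1.123
h_f = f(L/D)V²/(2g) = 1.123·(67.2/0.05280)·1.06²/(2·9.81) = 81.85 m
Δp = ρg·h_f = 958.0·9.81·81.85 = 769.2 kPa

Δp ≈ 769 kPa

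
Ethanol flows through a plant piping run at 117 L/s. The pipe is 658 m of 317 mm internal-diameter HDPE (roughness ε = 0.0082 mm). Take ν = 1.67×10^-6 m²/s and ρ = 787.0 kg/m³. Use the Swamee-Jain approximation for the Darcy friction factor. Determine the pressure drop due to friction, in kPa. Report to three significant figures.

V = 4Q/(πD²) = 4·0.117/(π·0.317²) = 1.482 m/s
Re = VD/ν = 1.482·0.317/1.67×10^-6 = 2.81×10^5 → turbulent
ε/D = 0.0082/317 = 2.59×10^-5
Swamee-Jain: f = 0.01484
h_f = f(L/D)V²/(2g) = 0.01484·(658/0.317)·1.482²/(2·9.81) = 3.449 m
Δp = ρg·h_f = 787.0·9.81·3.449 = 26.63 kPa

Δp ≈ 26.6 kPa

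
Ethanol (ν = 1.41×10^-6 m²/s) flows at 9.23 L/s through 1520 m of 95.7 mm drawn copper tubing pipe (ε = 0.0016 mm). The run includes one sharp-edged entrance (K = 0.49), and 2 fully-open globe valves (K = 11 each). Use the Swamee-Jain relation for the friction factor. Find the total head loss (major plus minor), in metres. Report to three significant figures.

V = 4Q/(πD²) = 1.283 m/s; V²/2g = 0.08392 m
Re = 8.71×10^4, ε/D = 1.67×10^-5 → f = 0.01848 (Swamee-Jain)
Major: h_f = f(L/D)·V²/2g = 0.01848·15883·0.08392 = 24.64 m
Minor: ΣK = 22.5; h_m = ΣK·V²/2g = 1.887 m
Total H_L = 24.64 + 1.887 = 26.53 m

H_L ≈ 26.5 m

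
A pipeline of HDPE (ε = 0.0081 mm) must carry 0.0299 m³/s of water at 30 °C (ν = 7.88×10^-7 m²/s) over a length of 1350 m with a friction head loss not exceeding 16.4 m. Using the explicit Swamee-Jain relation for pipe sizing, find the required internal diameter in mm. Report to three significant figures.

D ≈ 157 mm

Swamee-Jain (Type III): D = 0.66·[ε^1.25·(LQ²/(gh_f))^4.75 + ν·Q^9.4·(L/(gh_f))^5.2]^0.04
LQ²/(gh_f) = 0.007502; L/(gh_f) = 8.391
Term 1 = ε^1.25·(…)^4.75 = 3.49×10^-17; Term 2 = ν·Q^9.4·(…)^5.2 = 2.35×10^-16
D = 0.66·(3.49×10^-17 + 2.35×10^-16)^0.04 = 0.1573 m = 157 mm
Check: V = 1.54 m/s, Re = 3.07×10^5, f = 0.01490, h_f = 15.4 m ≈ 16.4 m ✓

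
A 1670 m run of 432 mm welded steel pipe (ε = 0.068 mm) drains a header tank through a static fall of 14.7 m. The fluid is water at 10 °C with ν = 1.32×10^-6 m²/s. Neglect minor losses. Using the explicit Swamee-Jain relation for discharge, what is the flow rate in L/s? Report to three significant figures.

Q ≈ 332 L/s

Swamee-Jain (Type II): Q = -0.965·√(gD⁵h_f/L)·ln[ε/(3.7D) + √(3.17ν²L/(gD³h_f))]
√(gD⁵h_f/L) = √(9.81·0.432⁵·14.7/1670) = 0.03604
ε/(3.7D) = 4.25×10^-5; √(3.17ν²L/(gD³h_f)) = 2.82×10^-5
Q = -0.965·0.03604·ln(7.071×10^-5) = 0.3324 m³/s
Check: V = 2.27 m/s, Re = 7.42×10^5, f = 0.01459, h_f = 14.8 m ≈ 14.7 m ✓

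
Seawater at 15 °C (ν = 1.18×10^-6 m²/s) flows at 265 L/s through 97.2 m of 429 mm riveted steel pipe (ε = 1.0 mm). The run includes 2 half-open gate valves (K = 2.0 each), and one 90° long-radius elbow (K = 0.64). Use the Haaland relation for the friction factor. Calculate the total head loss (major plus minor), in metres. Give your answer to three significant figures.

V = 4Q/(πD²) = 1.833 m/s; V²/2g = 0.1713 m
Re = 6.67×10^5, ε/D = 0.00233 → f = 0.02467 (Haaland)
Major: h_f = f(L/D)·V²/2g = 0.02467·226.6·0.1713 = 0.9576 m
Minor: ΣK = 4.64; h_m = ΣK·V²/2g = 0.7949 m
Total H_L = 0.9576 + 0.7949 = 1.752 m

H_L ≈ 1.75 m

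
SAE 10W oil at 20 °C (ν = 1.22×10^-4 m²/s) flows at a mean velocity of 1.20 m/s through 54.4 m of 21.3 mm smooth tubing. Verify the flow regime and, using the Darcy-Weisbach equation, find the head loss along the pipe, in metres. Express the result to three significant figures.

h_f ≈ 57.3 m

Re = VD/ν = 1.20·0.02130/1.22×10^-4 = 210 → laminar (Re < 2300)
f = 64/Re = 0.3055
h_f = f(L/D)V²/(2g) = 0.3055·(54.4/0.02130)·1.20²/(2·9.81) = 57.26 m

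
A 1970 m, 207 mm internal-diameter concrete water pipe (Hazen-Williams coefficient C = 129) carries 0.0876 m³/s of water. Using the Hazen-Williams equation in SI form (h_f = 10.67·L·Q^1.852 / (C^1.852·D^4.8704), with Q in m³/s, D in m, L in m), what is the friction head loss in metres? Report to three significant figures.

h_f ≈ 61.2 m

h_f = 10.67·1970·0.0876^1.852 / (129^1.852·0.207^4.8704) = 61.21 m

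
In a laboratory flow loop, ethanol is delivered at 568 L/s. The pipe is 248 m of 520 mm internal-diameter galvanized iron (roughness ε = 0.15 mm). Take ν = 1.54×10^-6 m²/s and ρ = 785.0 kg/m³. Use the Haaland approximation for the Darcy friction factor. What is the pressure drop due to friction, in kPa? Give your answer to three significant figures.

V = 4Q/(πD²) = 4·0.568/(π·0.520²) = 2.675 m/s
Re = VD/ν = 2.675·0.520/1.54×10^-6 = 9.03×10^5 → turbulent
ε/D = 0.15/520 = 2.88×10^-4
Haaland: f = 0.01556
h_f = f(L/D)V²/(2g) = 0.01556·(248/0.520)·2.675²/(2·9.81) = 2.706 m
Δp = ρg·h_f = 785.0·9.81·2.706 = 20.84 kPa

Δp ≈ 20.8 kPa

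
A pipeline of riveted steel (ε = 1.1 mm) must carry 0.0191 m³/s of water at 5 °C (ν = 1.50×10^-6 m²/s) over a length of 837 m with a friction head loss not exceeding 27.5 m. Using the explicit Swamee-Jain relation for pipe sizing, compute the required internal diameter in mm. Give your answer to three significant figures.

Swamee-Jain (Type III): D = 0.66·[ε^1.25·(LQ²/(gh_f))^4.75 + ν·Q^9.4·(L/(gh_f))^5.2]^0.04
LQ²/(gh_f) = 0.001132; L/(gh_f) = 3.103
Term 1 = ε^1.25·(…)^4.75 = 2.03×10^-18; Term 2 = ν·Q^9.4·(…)^5.2 = 3.76×10^-20
D = 0.66·(2.03×10^-18 + 3.76×10^-20)^0.04 = 0.1295 m = 129 mm
Check: V = 1.45 m/s, Re = 1.25×10^5, f = 0.03665, h_f = 25.4 m ≈ 27.5 m ✓

D ≈ 129 mm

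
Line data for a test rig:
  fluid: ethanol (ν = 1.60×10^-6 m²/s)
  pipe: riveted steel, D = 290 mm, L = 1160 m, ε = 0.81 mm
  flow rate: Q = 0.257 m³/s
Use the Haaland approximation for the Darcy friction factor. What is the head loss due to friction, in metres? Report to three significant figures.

h_f ≈ 79.9 m

V = 4Q/(πD²) = 4·0.257/(π·0.290²) = 3.891 m/s
Re = VD/ν = 3.891·0.290/1.60×10^-6 = 7.05×10^5 → turbulent
ε/D = 0.81/290 = 0.00279
Haaland: f = 0.02588
h_f = f(L/D)V²/(2g) = 0.02588·(1160/0.290)·3.891²/(2·9.81) = 79.88 m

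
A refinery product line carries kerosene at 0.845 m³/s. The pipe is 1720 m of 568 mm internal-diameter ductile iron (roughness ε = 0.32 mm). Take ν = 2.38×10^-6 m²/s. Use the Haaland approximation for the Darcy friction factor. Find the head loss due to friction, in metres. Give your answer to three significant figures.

V = 4Q/(πD²) = 4·0.845/(π·0.568²) = 3.335 m/s
Re = VD/ν = 3.335·0.568/2.38×10^-6 = 7.96×10^5 → turbulent
ε/D = 0.32/568 = 5.63×10^-4
Haaland: f = 0.01769
h_f = f(L/D)V²/(2g) = 0.01769·(1720/0.568)·3.335²/(2·9.81) = 30.37 m

h_f ≈ 30.4 m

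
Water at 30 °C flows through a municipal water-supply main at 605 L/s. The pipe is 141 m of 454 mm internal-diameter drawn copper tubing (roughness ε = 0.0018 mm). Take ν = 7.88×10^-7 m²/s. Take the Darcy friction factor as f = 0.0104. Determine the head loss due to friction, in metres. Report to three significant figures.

h_f ≈ 2.30 m

V = 4Q/(πD²) = 4·0.605/(π·0.454²) = 3.737 m/s
h_f = f(L/D)V²/(2g) = 0.01040·(141/0.454)·3.737²/(2·9.81) = 2.299 m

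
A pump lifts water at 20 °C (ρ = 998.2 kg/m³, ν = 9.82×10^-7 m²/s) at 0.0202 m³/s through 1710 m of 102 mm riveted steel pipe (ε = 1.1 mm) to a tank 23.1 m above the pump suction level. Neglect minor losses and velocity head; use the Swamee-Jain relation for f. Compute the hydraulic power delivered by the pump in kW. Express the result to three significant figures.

P_hyd ≈ 45.1 kW

V = 4Q/(πD²) = 2.472 m/s; Re = 2.57×10^5; ε/D = 0.0108; f = 0.03924
h_f = f(L/D)V²/2g = 204.9 m
Total head H = z + h_f = 23.1 + 204.9 = 228.0 m
P_hyd = ρgQH = 998.2·9.81·0.0202·228.0 = 45.10 kW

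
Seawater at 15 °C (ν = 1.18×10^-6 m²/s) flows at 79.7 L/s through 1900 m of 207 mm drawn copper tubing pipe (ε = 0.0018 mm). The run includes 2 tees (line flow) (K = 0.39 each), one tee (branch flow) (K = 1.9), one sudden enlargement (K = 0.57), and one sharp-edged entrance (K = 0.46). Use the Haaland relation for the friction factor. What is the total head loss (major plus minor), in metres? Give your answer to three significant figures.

V = 4Q/(πD²) = 2.368 m/s; V²/2g = 0.2859 m
Re = 4.15×10^5, ε/D = 8.70×10^-6 → f = 0.01359 (Haaland)
Major: h_f = f(L/D)·V²/2g = 0.01359·9179·0.2859 = 35.67 m
Minor: ΣK = 3.71; h_m = ΣK·V²/2g = 1.061 m
Total H_L = 35.67 + 1.061 = 36.73 m

H_L ≈ 36.7 m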